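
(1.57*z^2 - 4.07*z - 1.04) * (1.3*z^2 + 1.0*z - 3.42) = 2.041*z^4 - 3.721*z^3 - 10.7914*z^2 + 12.8794*z + 3.5568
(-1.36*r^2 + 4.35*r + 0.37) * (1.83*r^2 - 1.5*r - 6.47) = -2.4888*r^4 + 10.0005*r^3 + 2.9513*r^2 - 28.6995*r - 2.3939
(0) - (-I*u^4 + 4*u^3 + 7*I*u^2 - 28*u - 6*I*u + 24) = I*u^4 - 4*u^3 - 7*I*u^2 + 28*u + 6*I*u - 24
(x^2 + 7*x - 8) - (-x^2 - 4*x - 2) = 2*x^2 + 11*x - 6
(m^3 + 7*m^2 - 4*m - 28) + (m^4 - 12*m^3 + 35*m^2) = m^4 - 11*m^3 + 42*m^2 - 4*m - 28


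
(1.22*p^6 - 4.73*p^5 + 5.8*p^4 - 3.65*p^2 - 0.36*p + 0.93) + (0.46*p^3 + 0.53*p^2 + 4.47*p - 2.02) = 1.22*p^6 - 4.73*p^5 + 5.8*p^4 + 0.46*p^3 - 3.12*p^2 + 4.11*p - 1.09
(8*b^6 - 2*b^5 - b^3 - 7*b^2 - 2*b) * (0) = 0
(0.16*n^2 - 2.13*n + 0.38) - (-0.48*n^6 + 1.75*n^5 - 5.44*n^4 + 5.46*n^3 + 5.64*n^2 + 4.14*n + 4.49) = 0.48*n^6 - 1.75*n^5 + 5.44*n^4 - 5.46*n^3 - 5.48*n^2 - 6.27*n - 4.11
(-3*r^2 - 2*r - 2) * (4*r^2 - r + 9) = -12*r^4 - 5*r^3 - 33*r^2 - 16*r - 18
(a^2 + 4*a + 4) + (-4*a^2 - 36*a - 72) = -3*a^2 - 32*a - 68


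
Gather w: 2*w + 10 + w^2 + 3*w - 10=w^2 + 5*w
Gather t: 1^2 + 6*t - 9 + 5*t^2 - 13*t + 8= 5*t^2 - 7*t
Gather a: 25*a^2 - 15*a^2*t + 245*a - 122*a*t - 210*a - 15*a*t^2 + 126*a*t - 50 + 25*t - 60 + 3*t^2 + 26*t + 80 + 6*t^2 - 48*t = a^2*(25 - 15*t) + a*(-15*t^2 + 4*t + 35) + 9*t^2 + 3*t - 30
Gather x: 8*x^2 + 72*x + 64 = 8*x^2 + 72*x + 64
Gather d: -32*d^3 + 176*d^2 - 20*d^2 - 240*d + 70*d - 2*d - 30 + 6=-32*d^3 + 156*d^2 - 172*d - 24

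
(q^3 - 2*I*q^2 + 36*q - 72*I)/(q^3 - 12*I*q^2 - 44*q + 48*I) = (q + 6*I)/(q - 4*I)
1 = 1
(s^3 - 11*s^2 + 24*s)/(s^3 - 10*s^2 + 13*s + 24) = s/(s + 1)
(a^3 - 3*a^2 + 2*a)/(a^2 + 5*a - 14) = a*(a - 1)/(a + 7)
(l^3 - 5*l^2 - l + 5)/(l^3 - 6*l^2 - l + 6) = (l - 5)/(l - 6)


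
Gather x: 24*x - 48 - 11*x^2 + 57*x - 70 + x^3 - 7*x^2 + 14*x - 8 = x^3 - 18*x^2 + 95*x - 126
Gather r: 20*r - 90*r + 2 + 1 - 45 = -70*r - 42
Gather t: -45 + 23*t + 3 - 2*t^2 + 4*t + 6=-2*t^2 + 27*t - 36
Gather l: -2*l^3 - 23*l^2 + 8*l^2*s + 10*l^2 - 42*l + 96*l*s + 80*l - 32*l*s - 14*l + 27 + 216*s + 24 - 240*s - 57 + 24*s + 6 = -2*l^3 + l^2*(8*s - 13) + l*(64*s + 24)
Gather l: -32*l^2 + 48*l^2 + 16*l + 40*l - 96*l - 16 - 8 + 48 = 16*l^2 - 40*l + 24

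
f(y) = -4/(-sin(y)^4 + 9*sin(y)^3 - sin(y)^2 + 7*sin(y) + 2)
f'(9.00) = -1.35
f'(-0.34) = 65.07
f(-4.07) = -0.36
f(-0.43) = 2.25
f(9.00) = -0.75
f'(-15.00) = -2.00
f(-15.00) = 0.71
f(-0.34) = 5.05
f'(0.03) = 5.70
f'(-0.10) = 18.09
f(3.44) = 10.51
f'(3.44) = -264.55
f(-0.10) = -3.12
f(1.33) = -0.26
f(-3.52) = -0.82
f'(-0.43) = 14.80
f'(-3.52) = -1.52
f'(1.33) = 0.11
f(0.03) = -1.81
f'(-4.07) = -0.40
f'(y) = -4*(4*sin(y)^3*cos(y) - 27*sin(y)^2*cos(y) + 2*sin(y)*cos(y) - 7*cos(y))/(-sin(y)^4 + 9*sin(y)^3 - sin(y)^2 + 7*sin(y) + 2)^2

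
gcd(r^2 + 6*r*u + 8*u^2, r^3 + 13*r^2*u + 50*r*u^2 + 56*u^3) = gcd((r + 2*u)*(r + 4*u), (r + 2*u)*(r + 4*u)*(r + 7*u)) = r^2 + 6*r*u + 8*u^2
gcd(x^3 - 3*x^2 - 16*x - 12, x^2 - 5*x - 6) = x^2 - 5*x - 6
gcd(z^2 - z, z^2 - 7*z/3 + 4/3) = z - 1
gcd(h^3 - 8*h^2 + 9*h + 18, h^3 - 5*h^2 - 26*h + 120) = h - 6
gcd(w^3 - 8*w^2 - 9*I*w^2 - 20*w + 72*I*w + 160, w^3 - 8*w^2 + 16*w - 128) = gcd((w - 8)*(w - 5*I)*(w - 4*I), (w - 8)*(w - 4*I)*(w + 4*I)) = w^2 + w*(-8 - 4*I) + 32*I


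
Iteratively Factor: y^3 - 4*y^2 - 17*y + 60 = (y - 5)*(y^2 + y - 12) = (y - 5)*(y + 4)*(y - 3)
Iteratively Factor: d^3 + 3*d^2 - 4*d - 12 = (d + 2)*(d^2 + d - 6) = (d + 2)*(d + 3)*(d - 2)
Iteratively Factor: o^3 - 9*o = (o)*(o^2 - 9) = o*(o - 3)*(o + 3)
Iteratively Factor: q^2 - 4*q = (q)*(q - 4)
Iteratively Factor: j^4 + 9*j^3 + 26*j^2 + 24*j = (j)*(j^3 + 9*j^2 + 26*j + 24) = j*(j + 4)*(j^2 + 5*j + 6) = j*(j + 3)*(j + 4)*(j + 2)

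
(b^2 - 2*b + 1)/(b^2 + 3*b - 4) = (b - 1)/(b + 4)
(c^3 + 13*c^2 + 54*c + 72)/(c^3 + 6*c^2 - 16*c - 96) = (c + 3)/(c - 4)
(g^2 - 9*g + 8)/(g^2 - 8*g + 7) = (g - 8)/(g - 7)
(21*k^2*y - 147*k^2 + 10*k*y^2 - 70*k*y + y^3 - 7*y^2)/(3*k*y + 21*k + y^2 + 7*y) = (7*k*y - 49*k + y^2 - 7*y)/(y + 7)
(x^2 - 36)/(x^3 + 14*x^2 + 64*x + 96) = (x - 6)/(x^2 + 8*x + 16)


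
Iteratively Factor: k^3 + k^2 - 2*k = (k)*(k^2 + k - 2) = k*(k - 1)*(k + 2)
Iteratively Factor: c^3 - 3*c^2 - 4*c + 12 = (c + 2)*(c^2 - 5*c + 6) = (c - 3)*(c + 2)*(c - 2)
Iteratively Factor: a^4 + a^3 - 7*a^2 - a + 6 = (a - 1)*(a^3 + 2*a^2 - 5*a - 6) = (a - 1)*(a + 1)*(a^2 + a - 6) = (a - 2)*(a - 1)*(a + 1)*(a + 3)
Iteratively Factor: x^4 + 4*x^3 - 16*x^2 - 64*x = (x)*(x^3 + 4*x^2 - 16*x - 64) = x*(x - 4)*(x^2 + 8*x + 16) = x*(x - 4)*(x + 4)*(x + 4)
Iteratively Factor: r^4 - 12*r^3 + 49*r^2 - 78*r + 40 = (r - 1)*(r^3 - 11*r^2 + 38*r - 40) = (r - 5)*(r - 1)*(r^2 - 6*r + 8) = (r - 5)*(r - 2)*(r - 1)*(r - 4)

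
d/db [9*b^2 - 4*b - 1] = 18*b - 4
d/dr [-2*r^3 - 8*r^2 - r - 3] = -6*r^2 - 16*r - 1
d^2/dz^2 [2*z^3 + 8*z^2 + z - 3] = 12*z + 16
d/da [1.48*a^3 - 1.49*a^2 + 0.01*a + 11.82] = 4.44*a^2 - 2.98*a + 0.01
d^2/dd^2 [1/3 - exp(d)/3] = -exp(d)/3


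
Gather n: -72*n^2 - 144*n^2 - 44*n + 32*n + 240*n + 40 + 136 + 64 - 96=-216*n^2 + 228*n + 144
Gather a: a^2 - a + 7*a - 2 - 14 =a^2 + 6*a - 16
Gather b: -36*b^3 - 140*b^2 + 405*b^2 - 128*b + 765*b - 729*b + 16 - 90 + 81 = -36*b^3 + 265*b^2 - 92*b + 7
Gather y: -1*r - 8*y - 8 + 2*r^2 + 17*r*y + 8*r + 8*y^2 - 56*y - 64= 2*r^2 + 7*r + 8*y^2 + y*(17*r - 64) - 72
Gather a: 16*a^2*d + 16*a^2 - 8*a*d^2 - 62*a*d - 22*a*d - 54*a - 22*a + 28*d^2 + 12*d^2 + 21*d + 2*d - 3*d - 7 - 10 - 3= a^2*(16*d + 16) + a*(-8*d^2 - 84*d - 76) + 40*d^2 + 20*d - 20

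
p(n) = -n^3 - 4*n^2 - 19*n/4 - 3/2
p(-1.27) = 0.13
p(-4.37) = 26.32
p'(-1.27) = 0.57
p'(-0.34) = -2.38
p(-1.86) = -0.07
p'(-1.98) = -0.67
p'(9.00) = -319.75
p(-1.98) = -0.01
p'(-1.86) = -0.25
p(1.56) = -22.44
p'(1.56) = -24.53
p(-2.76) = 2.16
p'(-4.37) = -27.08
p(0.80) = -8.37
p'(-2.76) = -5.52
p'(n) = -3*n^2 - 8*n - 19/4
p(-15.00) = 2544.75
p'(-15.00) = -559.75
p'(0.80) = -13.07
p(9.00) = -1097.25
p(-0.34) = -0.31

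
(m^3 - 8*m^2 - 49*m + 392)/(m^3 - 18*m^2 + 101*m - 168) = (m + 7)/(m - 3)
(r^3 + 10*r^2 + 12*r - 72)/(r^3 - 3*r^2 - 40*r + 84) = (r + 6)/(r - 7)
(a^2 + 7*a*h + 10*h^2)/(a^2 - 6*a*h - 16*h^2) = (a + 5*h)/(a - 8*h)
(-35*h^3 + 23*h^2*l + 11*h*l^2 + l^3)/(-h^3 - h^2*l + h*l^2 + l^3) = (35*h^2 + 12*h*l + l^2)/(h^2 + 2*h*l + l^2)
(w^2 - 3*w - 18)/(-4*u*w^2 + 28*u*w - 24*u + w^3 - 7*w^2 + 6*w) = (-w - 3)/(4*u*w - 4*u - w^2 + w)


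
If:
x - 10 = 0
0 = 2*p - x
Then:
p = 5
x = 10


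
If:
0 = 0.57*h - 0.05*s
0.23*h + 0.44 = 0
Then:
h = -1.91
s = -21.81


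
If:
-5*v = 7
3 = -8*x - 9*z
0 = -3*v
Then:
No Solution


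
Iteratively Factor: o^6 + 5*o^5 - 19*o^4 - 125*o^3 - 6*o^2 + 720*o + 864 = (o + 2)*(o^5 + 3*o^4 - 25*o^3 - 75*o^2 + 144*o + 432) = (o + 2)*(o + 3)*(o^4 - 25*o^2 + 144) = (o - 3)*(o + 2)*(o + 3)*(o^3 + 3*o^2 - 16*o - 48) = (o - 3)*(o + 2)*(o + 3)^2*(o^2 - 16) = (o - 3)*(o + 2)*(o + 3)^2*(o + 4)*(o - 4)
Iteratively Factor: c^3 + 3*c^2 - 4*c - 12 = (c + 2)*(c^2 + c - 6) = (c - 2)*(c + 2)*(c + 3)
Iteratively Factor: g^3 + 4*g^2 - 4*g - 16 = (g + 4)*(g^2 - 4) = (g + 2)*(g + 4)*(g - 2)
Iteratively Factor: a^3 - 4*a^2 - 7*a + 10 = (a - 1)*(a^2 - 3*a - 10) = (a - 1)*(a + 2)*(a - 5)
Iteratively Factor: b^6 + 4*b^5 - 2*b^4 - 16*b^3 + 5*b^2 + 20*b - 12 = (b - 1)*(b^5 + 5*b^4 + 3*b^3 - 13*b^2 - 8*b + 12) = (b - 1)*(b + 2)*(b^4 + 3*b^3 - 3*b^2 - 7*b + 6) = (b - 1)^2*(b + 2)*(b^3 + 4*b^2 + b - 6) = (b - 1)^2*(b + 2)*(b + 3)*(b^2 + b - 2) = (b - 1)^3*(b + 2)*(b + 3)*(b + 2)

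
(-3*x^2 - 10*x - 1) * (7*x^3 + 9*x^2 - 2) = -21*x^5 - 97*x^4 - 97*x^3 - 3*x^2 + 20*x + 2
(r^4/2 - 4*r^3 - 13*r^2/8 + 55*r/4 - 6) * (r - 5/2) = r^5/2 - 21*r^4/4 + 67*r^3/8 + 285*r^2/16 - 323*r/8 + 15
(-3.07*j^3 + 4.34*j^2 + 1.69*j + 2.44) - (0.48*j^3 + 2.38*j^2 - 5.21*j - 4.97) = -3.55*j^3 + 1.96*j^2 + 6.9*j + 7.41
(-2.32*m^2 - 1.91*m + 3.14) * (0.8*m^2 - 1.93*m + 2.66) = -1.856*m^4 + 2.9496*m^3 + 0.0271000000000003*m^2 - 11.1408*m + 8.3524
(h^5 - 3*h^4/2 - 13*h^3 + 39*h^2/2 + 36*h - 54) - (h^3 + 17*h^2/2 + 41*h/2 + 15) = h^5 - 3*h^4/2 - 14*h^3 + 11*h^2 + 31*h/2 - 69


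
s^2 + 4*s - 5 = (s - 1)*(s + 5)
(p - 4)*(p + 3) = p^2 - p - 12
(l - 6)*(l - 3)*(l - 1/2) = l^3 - 19*l^2/2 + 45*l/2 - 9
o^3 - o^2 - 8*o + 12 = (o - 2)^2*(o + 3)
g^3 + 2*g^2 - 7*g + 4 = (g - 1)^2*(g + 4)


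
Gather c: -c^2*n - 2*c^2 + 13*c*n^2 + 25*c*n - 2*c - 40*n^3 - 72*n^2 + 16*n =c^2*(-n - 2) + c*(13*n^2 + 25*n - 2) - 40*n^3 - 72*n^2 + 16*n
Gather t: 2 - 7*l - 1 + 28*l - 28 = 21*l - 27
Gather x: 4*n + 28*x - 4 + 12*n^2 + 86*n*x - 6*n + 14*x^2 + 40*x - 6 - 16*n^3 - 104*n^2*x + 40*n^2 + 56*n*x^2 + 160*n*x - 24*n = -16*n^3 + 52*n^2 - 26*n + x^2*(56*n + 14) + x*(-104*n^2 + 246*n + 68) - 10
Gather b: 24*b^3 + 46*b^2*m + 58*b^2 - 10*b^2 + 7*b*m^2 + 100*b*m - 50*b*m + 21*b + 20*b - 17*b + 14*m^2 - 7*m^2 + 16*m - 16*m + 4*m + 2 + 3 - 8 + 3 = 24*b^3 + b^2*(46*m + 48) + b*(7*m^2 + 50*m + 24) + 7*m^2 + 4*m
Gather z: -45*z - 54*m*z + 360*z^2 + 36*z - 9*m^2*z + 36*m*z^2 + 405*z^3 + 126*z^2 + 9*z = 405*z^3 + z^2*(36*m + 486) + z*(-9*m^2 - 54*m)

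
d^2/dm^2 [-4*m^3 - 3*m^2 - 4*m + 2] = -24*m - 6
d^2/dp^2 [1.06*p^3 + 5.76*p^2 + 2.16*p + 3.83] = 6.36*p + 11.52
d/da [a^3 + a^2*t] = a*(3*a + 2*t)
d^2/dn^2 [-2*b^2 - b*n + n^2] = 2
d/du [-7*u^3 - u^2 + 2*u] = -21*u^2 - 2*u + 2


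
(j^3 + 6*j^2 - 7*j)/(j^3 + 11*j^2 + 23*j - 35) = j/(j + 5)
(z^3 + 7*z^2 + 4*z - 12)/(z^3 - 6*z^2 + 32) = (z^2 + 5*z - 6)/(z^2 - 8*z + 16)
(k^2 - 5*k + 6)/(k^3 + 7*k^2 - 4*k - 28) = (k - 3)/(k^2 + 9*k + 14)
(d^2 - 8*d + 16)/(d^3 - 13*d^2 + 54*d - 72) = (d - 4)/(d^2 - 9*d + 18)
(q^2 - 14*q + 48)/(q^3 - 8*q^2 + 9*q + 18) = (q - 8)/(q^2 - 2*q - 3)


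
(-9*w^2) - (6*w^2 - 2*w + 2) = -15*w^2 + 2*w - 2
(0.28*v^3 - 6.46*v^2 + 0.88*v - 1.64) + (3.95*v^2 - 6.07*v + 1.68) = 0.28*v^3 - 2.51*v^2 - 5.19*v + 0.04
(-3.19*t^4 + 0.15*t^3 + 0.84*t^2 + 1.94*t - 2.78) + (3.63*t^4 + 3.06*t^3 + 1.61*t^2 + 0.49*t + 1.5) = 0.44*t^4 + 3.21*t^3 + 2.45*t^2 + 2.43*t - 1.28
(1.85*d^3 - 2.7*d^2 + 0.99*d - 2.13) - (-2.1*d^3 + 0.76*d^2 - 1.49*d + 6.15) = 3.95*d^3 - 3.46*d^2 + 2.48*d - 8.28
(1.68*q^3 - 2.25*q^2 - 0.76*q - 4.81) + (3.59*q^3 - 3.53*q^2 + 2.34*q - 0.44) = 5.27*q^3 - 5.78*q^2 + 1.58*q - 5.25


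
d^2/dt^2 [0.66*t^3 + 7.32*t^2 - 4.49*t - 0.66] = 3.96*t + 14.64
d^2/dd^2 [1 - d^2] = -2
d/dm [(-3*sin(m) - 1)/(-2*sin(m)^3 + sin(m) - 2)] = (-12*sin(m)^3 - 6*sin(m)^2 + 7)*cos(m)/(2*sin(m)^3 - sin(m) + 2)^2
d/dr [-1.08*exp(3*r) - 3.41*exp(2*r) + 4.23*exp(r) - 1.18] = (-3.24*exp(2*r) - 6.82*exp(r) + 4.23)*exp(r)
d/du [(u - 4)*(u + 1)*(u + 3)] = 3*u^2 - 13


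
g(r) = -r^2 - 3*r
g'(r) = -2*r - 3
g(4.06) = -28.66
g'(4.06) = -11.12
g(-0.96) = 1.96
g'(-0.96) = -1.08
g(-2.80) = 0.56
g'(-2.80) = 2.60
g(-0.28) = 0.76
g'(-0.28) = -2.44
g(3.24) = -20.22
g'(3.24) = -9.48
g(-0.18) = 0.51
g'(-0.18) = -2.64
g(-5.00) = -10.00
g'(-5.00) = 7.00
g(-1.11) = 2.10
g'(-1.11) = -0.78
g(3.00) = -18.00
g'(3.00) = -9.00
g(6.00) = -54.00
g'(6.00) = -15.00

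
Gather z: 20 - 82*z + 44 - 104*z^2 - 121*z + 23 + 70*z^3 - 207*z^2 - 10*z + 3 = 70*z^3 - 311*z^2 - 213*z + 90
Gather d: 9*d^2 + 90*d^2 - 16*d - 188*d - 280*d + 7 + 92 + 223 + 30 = 99*d^2 - 484*d + 352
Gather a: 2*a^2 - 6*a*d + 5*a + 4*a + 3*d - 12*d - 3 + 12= 2*a^2 + a*(9 - 6*d) - 9*d + 9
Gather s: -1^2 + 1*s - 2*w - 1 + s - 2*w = 2*s - 4*w - 2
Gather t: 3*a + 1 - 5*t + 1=3*a - 5*t + 2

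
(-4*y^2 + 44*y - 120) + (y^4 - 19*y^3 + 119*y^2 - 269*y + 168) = y^4 - 19*y^3 + 115*y^2 - 225*y + 48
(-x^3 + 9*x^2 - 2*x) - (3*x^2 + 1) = -x^3 + 6*x^2 - 2*x - 1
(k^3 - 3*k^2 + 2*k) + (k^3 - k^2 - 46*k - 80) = 2*k^3 - 4*k^2 - 44*k - 80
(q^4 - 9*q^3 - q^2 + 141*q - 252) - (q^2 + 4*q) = q^4 - 9*q^3 - 2*q^2 + 137*q - 252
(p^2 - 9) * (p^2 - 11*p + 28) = p^4 - 11*p^3 + 19*p^2 + 99*p - 252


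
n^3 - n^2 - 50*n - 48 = (n - 8)*(n + 1)*(n + 6)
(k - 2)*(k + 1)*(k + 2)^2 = k^4 + 3*k^3 - 2*k^2 - 12*k - 8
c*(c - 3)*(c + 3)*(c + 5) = c^4 + 5*c^3 - 9*c^2 - 45*c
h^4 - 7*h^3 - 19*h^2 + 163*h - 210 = (h - 7)*(h - 3)*(h - 2)*(h + 5)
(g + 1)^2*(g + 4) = g^3 + 6*g^2 + 9*g + 4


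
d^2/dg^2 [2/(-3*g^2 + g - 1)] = 4*(9*g^2 - 3*g - (6*g - 1)^2 + 3)/(3*g^2 - g + 1)^3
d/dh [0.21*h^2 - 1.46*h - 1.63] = 0.42*h - 1.46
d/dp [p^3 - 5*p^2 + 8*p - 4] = 3*p^2 - 10*p + 8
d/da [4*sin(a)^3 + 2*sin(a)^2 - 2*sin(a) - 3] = 2*(6*sin(a)^2 + 2*sin(a) - 1)*cos(a)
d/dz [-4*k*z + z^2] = -4*k + 2*z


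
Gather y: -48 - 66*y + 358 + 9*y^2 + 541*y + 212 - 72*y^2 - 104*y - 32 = -63*y^2 + 371*y + 490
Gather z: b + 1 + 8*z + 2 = b + 8*z + 3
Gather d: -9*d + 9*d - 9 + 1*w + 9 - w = 0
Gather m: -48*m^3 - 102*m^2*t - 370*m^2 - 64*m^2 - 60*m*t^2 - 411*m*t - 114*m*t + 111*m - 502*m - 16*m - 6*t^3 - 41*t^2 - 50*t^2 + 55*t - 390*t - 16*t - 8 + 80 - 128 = -48*m^3 + m^2*(-102*t - 434) + m*(-60*t^2 - 525*t - 407) - 6*t^3 - 91*t^2 - 351*t - 56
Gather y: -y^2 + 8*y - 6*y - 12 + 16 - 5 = -y^2 + 2*y - 1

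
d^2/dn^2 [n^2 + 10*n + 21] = 2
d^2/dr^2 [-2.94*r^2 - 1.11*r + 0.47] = -5.88000000000000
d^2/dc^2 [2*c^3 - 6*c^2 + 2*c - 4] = 12*c - 12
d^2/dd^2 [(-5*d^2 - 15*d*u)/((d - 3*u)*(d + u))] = 10*u*(5*d^3 + 9*d^2*u + 27*d*u^2 - 9*u^3)/(-d^6 + 6*d^5*u - 3*d^4*u^2 - 28*d^3*u^3 + 9*d^2*u^4 + 54*d*u^5 + 27*u^6)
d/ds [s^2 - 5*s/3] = 2*s - 5/3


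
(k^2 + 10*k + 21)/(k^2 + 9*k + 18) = (k + 7)/(k + 6)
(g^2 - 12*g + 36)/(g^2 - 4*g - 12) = (g - 6)/(g + 2)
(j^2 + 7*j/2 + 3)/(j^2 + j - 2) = (j + 3/2)/(j - 1)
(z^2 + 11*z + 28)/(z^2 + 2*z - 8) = (z + 7)/(z - 2)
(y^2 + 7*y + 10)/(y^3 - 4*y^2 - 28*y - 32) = (y + 5)/(y^2 - 6*y - 16)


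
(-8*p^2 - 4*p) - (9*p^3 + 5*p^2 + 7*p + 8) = -9*p^3 - 13*p^2 - 11*p - 8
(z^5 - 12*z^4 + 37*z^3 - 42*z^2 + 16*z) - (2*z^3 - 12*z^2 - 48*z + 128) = z^5 - 12*z^4 + 35*z^3 - 30*z^2 + 64*z - 128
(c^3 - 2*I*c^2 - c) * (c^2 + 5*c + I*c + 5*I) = c^5 + 5*c^4 - I*c^4 + c^3 - 5*I*c^3 + 5*c^2 - I*c^2 - 5*I*c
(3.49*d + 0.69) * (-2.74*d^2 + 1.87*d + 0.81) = -9.5626*d^3 + 4.6357*d^2 + 4.1172*d + 0.5589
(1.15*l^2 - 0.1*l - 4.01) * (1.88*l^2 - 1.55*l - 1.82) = 2.162*l^4 - 1.9705*l^3 - 9.4768*l^2 + 6.3975*l + 7.2982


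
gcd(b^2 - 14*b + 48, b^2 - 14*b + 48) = b^2 - 14*b + 48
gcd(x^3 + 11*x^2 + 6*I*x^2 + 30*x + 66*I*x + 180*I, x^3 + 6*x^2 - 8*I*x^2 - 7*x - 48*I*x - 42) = x + 6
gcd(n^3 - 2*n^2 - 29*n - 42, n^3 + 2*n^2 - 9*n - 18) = n^2 + 5*n + 6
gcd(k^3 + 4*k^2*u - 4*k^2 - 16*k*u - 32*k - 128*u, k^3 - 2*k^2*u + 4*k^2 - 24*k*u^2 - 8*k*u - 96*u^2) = k^2 + 4*k*u + 4*k + 16*u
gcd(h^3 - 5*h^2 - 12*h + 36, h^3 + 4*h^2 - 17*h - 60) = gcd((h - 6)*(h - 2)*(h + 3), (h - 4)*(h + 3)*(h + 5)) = h + 3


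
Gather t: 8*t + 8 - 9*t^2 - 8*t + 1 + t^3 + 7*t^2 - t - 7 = t^3 - 2*t^2 - t + 2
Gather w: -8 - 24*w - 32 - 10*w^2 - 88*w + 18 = -10*w^2 - 112*w - 22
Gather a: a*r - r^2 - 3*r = a*r - r^2 - 3*r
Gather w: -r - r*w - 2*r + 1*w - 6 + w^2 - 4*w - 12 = -3*r + w^2 + w*(-r - 3) - 18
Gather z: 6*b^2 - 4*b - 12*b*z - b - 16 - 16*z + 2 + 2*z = 6*b^2 - 5*b + z*(-12*b - 14) - 14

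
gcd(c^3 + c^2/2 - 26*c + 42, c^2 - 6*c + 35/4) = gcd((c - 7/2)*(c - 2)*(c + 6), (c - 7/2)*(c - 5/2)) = c - 7/2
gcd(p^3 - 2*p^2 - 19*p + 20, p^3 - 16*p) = p + 4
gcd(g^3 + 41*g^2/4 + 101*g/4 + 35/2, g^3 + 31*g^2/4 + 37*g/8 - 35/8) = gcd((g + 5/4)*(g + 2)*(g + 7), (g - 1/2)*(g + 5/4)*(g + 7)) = g^2 + 33*g/4 + 35/4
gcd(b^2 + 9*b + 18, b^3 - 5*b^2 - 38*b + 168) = b + 6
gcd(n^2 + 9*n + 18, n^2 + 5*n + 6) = n + 3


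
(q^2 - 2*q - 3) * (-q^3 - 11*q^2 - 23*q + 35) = -q^5 - 9*q^4 + 2*q^3 + 114*q^2 - q - 105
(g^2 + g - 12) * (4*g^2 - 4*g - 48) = 4*g^4 - 100*g^2 + 576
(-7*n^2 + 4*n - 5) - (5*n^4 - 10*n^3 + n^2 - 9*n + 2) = -5*n^4 + 10*n^3 - 8*n^2 + 13*n - 7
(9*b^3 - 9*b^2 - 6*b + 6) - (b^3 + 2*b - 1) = 8*b^3 - 9*b^2 - 8*b + 7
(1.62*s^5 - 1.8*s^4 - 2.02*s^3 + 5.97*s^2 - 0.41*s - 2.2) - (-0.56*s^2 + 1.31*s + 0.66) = 1.62*s^5 - 1.8*s^4 - 2.02*s^3 + 6.53*s^2 - 1.72*s - 2.86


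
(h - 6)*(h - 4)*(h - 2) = h^3 - 12*h^2 + 44*h - 48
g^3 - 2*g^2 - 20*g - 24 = (g - 6)*(g + 2)^2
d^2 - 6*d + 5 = (d - 5)*(d - 1)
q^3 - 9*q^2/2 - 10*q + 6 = (q - 6)*(q - 1/2)*(q + 2)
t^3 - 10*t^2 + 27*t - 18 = (t - 6)*(t - 3)*(t - 1)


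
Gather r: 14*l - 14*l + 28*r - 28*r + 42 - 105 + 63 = 0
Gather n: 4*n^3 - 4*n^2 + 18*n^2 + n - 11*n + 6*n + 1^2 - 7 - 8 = 4*n^3 + 14*n^2 - 4*n - 14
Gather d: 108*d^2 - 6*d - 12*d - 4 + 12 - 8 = 108*d^2 - 18*d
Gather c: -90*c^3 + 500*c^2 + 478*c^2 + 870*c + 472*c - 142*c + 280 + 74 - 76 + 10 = -90*c^3 + 978*c^2 + 1200*c + 288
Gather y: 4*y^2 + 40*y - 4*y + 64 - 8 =4*y^2 + 36*y + 56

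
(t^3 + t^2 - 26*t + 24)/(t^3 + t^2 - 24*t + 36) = (t^2 - 5*t + 4)/(t^2 - 5*t + 6)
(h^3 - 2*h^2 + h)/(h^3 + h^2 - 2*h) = (h - 1)/(h + 2)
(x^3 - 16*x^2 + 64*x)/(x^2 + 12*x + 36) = x*(x^2 - 16*x + 64)/(x^2 + 12*x + 36)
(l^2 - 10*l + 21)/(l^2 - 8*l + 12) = (l^2 - 10*l + 21)/(l^2 - 8*l + 12)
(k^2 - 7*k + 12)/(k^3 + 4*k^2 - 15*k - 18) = (k - 4)/(k^2 + 7*k + 6)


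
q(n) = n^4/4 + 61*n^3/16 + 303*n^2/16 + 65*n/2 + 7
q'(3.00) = 276.06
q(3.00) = 398.12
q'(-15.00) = -1337.19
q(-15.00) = 3569.50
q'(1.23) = 98.25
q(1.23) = 83.29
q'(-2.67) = -6.12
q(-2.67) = -4.63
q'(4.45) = 515.66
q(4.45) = 960.63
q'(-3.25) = -4.11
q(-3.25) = -1.58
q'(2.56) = 221.19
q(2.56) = 289.01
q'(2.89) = 261.62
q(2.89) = 368.56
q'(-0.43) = 18.25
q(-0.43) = -3.77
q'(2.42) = 205.31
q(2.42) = 259.16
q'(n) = n^3 + 183*n^2/16 + 303*n/8 + 65/2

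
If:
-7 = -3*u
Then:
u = 7/3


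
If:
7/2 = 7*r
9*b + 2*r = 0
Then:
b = -1/9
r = 1/2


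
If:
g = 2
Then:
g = 2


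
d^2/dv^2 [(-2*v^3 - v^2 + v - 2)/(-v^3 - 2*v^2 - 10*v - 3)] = 2*(-3*v^6 - 63*v^5 - 60*v^4 + 185*v^3 + 264*v^2 + 174*v + 227)/(v^9 + 6*v^8 + 42*v^7 + 137*v^6 + 456*v^5 + 816*v^4 + 1387*v^3 + 954*v^2 + 270*v + 27)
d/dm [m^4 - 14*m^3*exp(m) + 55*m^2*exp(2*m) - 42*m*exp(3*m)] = -14*m^3*exp(m) + 4*m^3 + 110*m^2*exp(2*m) - 42*m^2*exp(m) - 126*m*exp(3*m) + 110*m*exp(2*m) - 42*exp(3*m)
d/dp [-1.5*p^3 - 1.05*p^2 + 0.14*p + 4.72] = -4.5*p^2 - 2.1*p + 0.14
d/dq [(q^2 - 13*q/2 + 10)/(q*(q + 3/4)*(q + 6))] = 2*(-8*q^4 + 104*q^3 + 147*q^2 - 1080*q - 360)/(q^2*(16*q^4 + 216*q^3 + 873*q^2 + 972*q + 324))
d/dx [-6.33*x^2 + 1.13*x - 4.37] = 1.13 - 12.66*x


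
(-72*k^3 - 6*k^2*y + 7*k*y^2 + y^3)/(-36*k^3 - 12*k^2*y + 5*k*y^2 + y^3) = (4*k + y)/(2*k + y)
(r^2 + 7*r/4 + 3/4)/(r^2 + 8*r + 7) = (r + 3/4)/(r + 7)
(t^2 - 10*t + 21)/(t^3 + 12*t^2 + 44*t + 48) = (t^2 - 10*t + 21)/(t^3 + 12*t^2 + 44*t + 48)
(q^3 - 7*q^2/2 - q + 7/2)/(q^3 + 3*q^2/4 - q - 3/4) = 2*(2*q - 7)/(4*q + 3)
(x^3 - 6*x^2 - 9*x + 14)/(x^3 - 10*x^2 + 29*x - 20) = (x^2 - 5*x - 14)/(x^2 - 9*x + 20)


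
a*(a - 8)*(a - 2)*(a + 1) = a^4 - 9*a^3 + 6*a^2 + 16*a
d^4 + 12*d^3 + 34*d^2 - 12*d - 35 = (d - 1)*(d + 1)*(d + 5)*(d + 7)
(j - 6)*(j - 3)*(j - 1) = j^3 - 10*j^2 + 27*j - 18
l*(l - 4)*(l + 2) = l^3 - 2*l^2 - 8*l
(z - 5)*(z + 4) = z^2 - z - 20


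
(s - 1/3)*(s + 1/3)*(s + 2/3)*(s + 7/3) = s^4 + 3*s^3 + 13*s^2/9 - s/3 - 14/81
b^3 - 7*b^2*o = b^2*(b - 7*o)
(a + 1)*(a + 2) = a^2 + 3*a + 2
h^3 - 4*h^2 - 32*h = h*(h - 8)*(h + 4)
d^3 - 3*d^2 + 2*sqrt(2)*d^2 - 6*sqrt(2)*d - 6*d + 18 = (d - 3)*(d - sqrt(2))*(d + 3*sqrt(2))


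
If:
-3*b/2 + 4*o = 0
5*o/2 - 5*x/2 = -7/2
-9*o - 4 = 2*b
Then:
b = -32/43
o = -12/43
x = 241/215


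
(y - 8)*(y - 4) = y^2 - 12*y + 32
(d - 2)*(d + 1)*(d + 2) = d^3 + d^2 - 4*d - 4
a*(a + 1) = a^2 + a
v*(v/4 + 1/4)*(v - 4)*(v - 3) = v^4/4 - 3*v^3/2 + 5*v^2/4 + 3*v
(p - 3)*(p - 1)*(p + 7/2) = p^3 - p^2/2 - 11*p + 21/2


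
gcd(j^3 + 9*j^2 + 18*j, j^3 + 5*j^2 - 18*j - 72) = j^2 + 9*j + 18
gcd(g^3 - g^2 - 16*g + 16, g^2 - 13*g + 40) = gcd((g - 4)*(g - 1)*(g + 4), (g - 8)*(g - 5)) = 1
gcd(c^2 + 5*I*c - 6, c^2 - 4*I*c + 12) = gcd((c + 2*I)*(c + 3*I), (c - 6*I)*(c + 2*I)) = c + 2*I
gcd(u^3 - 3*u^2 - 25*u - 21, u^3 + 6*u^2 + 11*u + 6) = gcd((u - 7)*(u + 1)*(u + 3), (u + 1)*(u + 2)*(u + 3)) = u^2 + 4*u + 3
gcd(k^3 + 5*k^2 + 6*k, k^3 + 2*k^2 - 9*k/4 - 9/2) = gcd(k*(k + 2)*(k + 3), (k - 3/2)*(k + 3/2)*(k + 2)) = k + 2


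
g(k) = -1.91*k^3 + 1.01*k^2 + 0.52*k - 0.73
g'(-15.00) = -1319.03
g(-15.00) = 6664.97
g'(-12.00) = -848.84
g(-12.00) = 3438.95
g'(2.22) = -23.24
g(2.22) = -15.50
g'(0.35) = 0.53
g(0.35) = -0.51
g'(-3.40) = -72.59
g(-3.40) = 84.25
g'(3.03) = -45.97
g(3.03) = -43.01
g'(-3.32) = -69.34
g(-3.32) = 78.57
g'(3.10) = -48.28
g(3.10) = -46.31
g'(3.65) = -68.44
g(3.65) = -78.25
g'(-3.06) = -59.31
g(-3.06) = 61.86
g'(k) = -5.73*k^2 + 2.02*k + 0.52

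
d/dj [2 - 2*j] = -2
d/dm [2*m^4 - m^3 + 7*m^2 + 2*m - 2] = 8*m^3 - 3*m^2 + 14*m + 2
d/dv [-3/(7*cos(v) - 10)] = -21*sin(v)/(7*cos(v) - 10)^2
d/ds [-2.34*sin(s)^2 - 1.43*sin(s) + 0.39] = -(4.68*sin(s) + 1.43)*cos(s)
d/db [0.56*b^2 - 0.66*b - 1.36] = 1.12*b - 0.66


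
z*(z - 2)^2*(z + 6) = z^4 + 2*z^3 - 20*z^2 + 24*z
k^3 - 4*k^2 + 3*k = k*(k - 3)*(k - 1)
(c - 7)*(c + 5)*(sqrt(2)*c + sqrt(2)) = sqrt(2)*c^3 - sqrt(2)*c^2 - 37*sqrt(2)*c - 35*sqrt(2)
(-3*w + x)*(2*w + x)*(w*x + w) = -6*w^3*x - 6*w^3 - w^2*x^2 - w^2*x + w*x^3 + w*x^2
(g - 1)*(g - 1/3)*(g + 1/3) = g^3 - g^2 - g/9 + 1/9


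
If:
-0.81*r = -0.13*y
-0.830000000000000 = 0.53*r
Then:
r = -1.57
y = -9.76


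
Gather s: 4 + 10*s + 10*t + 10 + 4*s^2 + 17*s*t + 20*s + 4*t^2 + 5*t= 4*s^2 + s*(17*t + 30) + 4*t^2 + 15*t + 14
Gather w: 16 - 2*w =16 - 2*w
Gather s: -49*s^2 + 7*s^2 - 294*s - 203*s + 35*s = -42*s^2 - 462*s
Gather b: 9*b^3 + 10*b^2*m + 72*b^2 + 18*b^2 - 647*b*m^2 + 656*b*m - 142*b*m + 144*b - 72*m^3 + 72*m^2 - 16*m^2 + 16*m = 9*b^3 + b^2*(10*m + 90) + b*(-647*m^2 + 514*m + 144) - 72*m^3 + 56*m^2 + 16*m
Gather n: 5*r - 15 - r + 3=4*r - 12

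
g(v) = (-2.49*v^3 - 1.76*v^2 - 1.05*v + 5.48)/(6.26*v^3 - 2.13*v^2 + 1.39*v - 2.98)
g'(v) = (-18.78*v^2 + 4.26*v - 1.39)*(-2.49*v^3 - 1.76*v^2 - 1.05*v + 5.48)/(6.26*v^3 - 2.13*v^2 + 1.39*v - 2.98)^2 + (-7.47*v^2 - 3.52*v - 1.05)/(6.26*v^3 - 2.13*v^2 + 1.39*v - 2.98) = (7.105427357601e-15*v^5 + 16.3213*v^4 + 6.2238*v^3 - 85.3367*v^2 + 33.8344*v - 4.4882)/(39.1876*v^6 - 26.6676*v^5 + 21.9397*v^4 - 43.231*v^3 + 14.6269*v^2 - 8.2844*v + 8.8804)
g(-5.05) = -0.33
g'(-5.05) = 0.01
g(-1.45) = -0.38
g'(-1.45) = -0.22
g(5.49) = -0.48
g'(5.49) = 0.01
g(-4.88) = -0.33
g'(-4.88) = 0.01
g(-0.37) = -1.40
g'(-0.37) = -1.70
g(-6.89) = -0.34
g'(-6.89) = 0.01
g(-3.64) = -0.31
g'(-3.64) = 0.01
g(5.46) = -0.48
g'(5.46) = 0.01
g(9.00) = -0.45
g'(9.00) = 0.01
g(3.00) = -0.53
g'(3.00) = 0.04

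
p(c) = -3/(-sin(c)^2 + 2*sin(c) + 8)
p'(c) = -3*(2*sin(c)*cos(c) - 2*cos(c))/(-sin(c)^2 + 2*sin(c) + 8)^2 = 6*(1 - sin(c))*cos(c)/((sin(c) - 4)^2*(sin(c) + 2)^2)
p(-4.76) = -0.33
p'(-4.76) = 0.00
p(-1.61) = -0.60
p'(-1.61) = -0.02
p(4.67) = -0.60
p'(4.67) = -0.02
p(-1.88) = -0.58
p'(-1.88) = -0.13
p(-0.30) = -0.41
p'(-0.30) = 0.14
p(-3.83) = -0.34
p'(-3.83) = -0.02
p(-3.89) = -0.34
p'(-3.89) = -0.02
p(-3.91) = -0.34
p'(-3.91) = -0.02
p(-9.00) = -0.43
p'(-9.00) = -0.16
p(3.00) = -0.36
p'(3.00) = -0.07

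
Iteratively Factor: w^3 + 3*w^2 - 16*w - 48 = (w + 4)*(w^2 - w - 12) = (w + 3)*(w + 4)*(w - 4)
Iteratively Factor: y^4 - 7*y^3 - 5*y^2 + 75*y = (y - 5)*(y^3 - 2*y^2 - 15*y) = (y - 5)^2*(y^2 + 3*y) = (y - 5)^2*(y + 3)*(y)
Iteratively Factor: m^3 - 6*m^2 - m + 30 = (m - 3)*(m^2 - 3*m - 10) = (m - 3)*(m + 2)*(m - 5)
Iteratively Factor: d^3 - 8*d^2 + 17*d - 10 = (d - 1)*(d^2 - 7*d + 10) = (d - 5)*(d - 1)*(d - 2)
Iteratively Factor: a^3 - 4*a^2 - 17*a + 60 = (a - 5)*(a^2 + a - 12) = (a - 5)*(a + 4)*(a - 3)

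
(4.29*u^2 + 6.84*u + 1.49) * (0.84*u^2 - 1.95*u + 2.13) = 3.6036*u^4 - 2.6199*u^3 - 2.9487*u^2 + 11.6637*u + 3.1737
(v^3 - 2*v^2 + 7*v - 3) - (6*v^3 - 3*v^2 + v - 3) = -5*v^3 + v^2 + 6*v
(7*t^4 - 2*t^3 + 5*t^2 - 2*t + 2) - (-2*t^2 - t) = 7*t^4 - 2*t^3 + 7*t^2 - t + 2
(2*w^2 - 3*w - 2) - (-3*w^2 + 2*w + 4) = 5*w^2 - 5*w - 6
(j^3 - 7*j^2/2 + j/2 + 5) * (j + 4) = j^4 + j^3/2 - 27*j^2/2 + 7*j + 20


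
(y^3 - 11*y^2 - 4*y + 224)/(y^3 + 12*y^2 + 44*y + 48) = (y^2 - 15*y + 56)/(y^2 + 8*y + 12)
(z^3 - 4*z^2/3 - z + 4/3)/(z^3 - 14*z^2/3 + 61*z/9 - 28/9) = 3*(z + 1)/(3*z - 7)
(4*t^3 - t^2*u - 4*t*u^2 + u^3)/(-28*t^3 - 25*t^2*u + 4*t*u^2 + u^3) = (-t + u)/(7*t + u)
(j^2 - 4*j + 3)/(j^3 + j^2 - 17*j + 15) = 1/(j + 5)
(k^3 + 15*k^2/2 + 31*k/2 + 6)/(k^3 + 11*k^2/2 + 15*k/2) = (2*k^2 + 9*k + 4)/(k*(2*k + 5))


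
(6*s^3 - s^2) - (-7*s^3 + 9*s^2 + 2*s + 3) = 13*s^3 - 10*s^2 - 2*s - 3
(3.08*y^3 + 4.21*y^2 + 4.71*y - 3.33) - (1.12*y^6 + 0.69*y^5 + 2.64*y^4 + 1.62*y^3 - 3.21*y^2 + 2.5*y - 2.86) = -1.12*y^6 - 0.69*y^5 - 2.64*y^4 + 1.46*y^3 + 7.42*y^2 + 2.21*y - 0.47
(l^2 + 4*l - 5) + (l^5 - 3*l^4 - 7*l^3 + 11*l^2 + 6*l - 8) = l^5 - 3*l^4 - 7*l^3 + 12*l^2 + 10*l - 13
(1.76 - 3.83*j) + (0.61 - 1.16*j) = 2.37 - 4.99*j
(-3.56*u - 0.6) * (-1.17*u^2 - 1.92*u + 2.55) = 4.1652*u^3 + 7.5372*u^2 - 7.926*u - 1.53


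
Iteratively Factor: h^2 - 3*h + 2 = (h - 2)*(h - 1)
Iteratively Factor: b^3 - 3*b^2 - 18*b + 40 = (b - 2)*(b^2 - b - 20) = (b - 2)*(b + 4)*(b - 5)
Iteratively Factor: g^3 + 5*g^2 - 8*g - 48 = (g + 4)*(g^2 + g - 12) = (g + 4)^2*(g - 3)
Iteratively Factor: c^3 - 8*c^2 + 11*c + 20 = (c + 1)*(c^2 - 9*c + 20) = (c - 4)*(c + 1)*(c - 5)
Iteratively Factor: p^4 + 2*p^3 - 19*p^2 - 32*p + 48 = (p - 1)*(p^3 + 3*p^2 - 16*p - 48) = (p - 4)*(p - 1)*(p^2 + 7*p + 12) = (p - 4)*(p - 1)*(p + 4)*(p + 3)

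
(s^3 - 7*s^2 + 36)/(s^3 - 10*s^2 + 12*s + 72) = (s - 3)/(s - 6)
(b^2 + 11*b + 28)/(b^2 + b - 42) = (b + 4)/(b - 6)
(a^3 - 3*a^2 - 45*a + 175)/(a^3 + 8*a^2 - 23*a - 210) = (a - 5)/(a + 6)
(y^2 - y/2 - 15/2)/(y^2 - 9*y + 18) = (y + 5/2)/(y - 6)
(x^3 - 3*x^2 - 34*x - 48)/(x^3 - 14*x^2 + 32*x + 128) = (x + 3)/(x - 8)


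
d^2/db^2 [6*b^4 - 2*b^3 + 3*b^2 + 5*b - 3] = 72*b^2 - 12*b + 6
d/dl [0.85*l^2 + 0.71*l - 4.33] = 1.7*l + 0.71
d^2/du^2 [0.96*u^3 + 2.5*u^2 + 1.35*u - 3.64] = 5.76*u + 5.0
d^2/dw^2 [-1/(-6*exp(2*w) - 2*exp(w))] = (-(3*exp(w) + 1)*(12*exp(w) + 1)/2 + (6*exp(w) + 1)^2)*exp(-w)/(3*exp(w) + 1)^3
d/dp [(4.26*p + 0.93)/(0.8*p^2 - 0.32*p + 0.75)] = (-3.408*p^2 - 1.488*p + 3.4926)/(0.64*p^4 - 0.512*p^3 + 1.3024*p^2 - 0.48*p + 0.5625)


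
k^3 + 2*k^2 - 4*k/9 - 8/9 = (k - 2/3)*(k + 2/3)*(k + 2)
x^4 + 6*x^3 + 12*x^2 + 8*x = x*(x + 2)^3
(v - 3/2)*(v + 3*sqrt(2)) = v^2 - 3*v/2 + 3*sqrt(2)*v - 9*sqrt(2)/2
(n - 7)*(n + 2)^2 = n^3 - 3*n^2 - 24*n - 28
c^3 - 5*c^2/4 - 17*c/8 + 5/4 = (c - 2)*(c - 1/2)*(c + 5/4)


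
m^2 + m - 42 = (m - 6)*(m + 7)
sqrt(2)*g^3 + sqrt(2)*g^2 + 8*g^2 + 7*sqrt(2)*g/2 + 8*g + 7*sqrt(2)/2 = (g + 1)*(g + 7*sqrt(2)/2)*(sqrt(2)*g + 1)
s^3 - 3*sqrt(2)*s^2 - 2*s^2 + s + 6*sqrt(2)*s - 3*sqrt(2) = (s - 1)^2*(s - 3*sqrt(2))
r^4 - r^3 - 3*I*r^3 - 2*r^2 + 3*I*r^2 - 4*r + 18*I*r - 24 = (r - 3)*(r + 2)*(r - 4*I)*(r + I)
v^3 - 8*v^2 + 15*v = v*(v - 5)*(v - 3)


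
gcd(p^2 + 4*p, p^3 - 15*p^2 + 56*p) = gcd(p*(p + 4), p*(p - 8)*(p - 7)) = p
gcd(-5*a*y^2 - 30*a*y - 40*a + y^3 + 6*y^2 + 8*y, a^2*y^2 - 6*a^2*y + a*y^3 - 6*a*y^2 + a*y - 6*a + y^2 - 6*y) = 1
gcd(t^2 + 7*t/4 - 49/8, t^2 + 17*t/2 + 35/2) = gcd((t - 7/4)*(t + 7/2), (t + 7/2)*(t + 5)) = t + 7/2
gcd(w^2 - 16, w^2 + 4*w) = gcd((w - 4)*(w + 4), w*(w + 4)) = w + 4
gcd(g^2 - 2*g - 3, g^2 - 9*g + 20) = 1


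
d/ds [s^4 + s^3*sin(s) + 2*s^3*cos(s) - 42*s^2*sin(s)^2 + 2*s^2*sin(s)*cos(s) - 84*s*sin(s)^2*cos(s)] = -2*s^3*sin(s) + s^3*cos(s) + 4*s^3 + 3*s^2*sin(s) - 42*s^2*sin(2*s) + 6*s^2*cos(s) + 2*s^2*cos(2*s) + 21*s*sin(s) + 2*s*sin(2*s) - 63*s*sin(3*s) + 42*s*cos(2*s) - 42*s - 21*cos(s) + 21*cos(3*s)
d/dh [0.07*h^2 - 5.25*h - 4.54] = 0.14*h - 5.25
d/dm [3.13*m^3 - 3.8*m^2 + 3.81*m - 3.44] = 9.39*m^2 - 7.6*m + 3.81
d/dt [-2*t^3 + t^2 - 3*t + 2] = -6*t^2 + 2*t - 3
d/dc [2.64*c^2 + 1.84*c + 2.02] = 5.28*c + 1.84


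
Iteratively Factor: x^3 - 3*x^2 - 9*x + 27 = (x - 3)*(x^2 - 9) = (x - 3)^2*(x + 3)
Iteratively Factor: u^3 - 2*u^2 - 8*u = (u - 4)*(u^2 + 2*u) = (u - 4)*(u + 2)*(u)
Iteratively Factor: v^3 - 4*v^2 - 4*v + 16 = (v - 4)*(v^2 - 4) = (v - 4)*(v + 2)*(v - 2)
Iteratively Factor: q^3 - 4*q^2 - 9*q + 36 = (q - 3)*(q^2 - q - 12) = (q - 3)*(q + 3)*(q - 4)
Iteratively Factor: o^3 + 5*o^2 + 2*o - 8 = (o - 1)*(o^2 + 6*o + 8) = (o - 1)*(o + 2)*(o + 4)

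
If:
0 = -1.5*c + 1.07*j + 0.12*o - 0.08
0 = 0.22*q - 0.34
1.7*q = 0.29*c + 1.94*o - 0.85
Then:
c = 11.9905956112853 - 6.68965517241379*o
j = 16.884012539185 - 9.49017080244924*o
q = 1.55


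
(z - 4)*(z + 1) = z^2 - 3*z - 4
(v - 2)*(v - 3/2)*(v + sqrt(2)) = v^3 - 7*v^2/2 + sqrt(2)*v^2 - 7*sqrt(2)*v/2 + 3*v + 3*sqrt(2)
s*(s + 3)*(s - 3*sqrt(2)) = s^3 - 3*sqrt(2)*s^2 + 3*s^2 - 9*sqrt(2)*s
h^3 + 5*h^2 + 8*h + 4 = (h + 1)*(h + 2)^2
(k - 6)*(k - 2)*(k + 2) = k^3 - 6*k^2 - 4*k + 24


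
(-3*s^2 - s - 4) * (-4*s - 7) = 12*s^3 + 25*s^2 + 23*s + 28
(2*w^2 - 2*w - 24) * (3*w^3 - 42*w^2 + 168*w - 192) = 6*w^5 - 90*w^4 + 348*w^3 + 288*w^2 - 3648*w + 4608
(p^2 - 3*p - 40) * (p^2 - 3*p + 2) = p^4 - 6*p^3 - 29*p^2 + 114*p - 80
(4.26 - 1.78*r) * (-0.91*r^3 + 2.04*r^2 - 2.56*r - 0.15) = 1.6198*r^4 - 7.5078*r^3 + 13.2472*r^2 - 10.6386*r - 0.639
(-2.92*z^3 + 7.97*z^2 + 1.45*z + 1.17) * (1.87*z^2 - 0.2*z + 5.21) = -5.4604*z^5 + 15.4879*z^4 - 14.0957*z^3 + 43.4216*z^2 + 7.3205*z + 6.0957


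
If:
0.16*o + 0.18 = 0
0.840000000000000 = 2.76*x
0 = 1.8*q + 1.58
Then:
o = -1.12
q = -0.88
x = 0.30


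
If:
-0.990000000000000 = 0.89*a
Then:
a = -1.11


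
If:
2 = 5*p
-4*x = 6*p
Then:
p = 2/5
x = -3/5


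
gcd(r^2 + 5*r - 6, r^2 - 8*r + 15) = 1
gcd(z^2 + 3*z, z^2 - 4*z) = z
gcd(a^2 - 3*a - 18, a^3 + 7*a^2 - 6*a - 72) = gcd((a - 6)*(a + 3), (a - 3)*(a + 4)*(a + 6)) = 1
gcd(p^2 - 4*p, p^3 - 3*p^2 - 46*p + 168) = p - 4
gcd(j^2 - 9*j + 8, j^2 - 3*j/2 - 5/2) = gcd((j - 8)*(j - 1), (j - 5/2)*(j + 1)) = 1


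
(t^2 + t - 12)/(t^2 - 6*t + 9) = (t + 4)/(t - 3)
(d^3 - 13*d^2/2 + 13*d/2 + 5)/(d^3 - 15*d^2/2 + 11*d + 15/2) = (d - 2)/(d - 3)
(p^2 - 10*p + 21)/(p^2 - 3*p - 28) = (p - 3)/(p + 4)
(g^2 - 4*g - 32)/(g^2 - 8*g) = (g + 4)/g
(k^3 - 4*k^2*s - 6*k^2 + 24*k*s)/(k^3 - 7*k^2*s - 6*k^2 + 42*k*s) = (-k + 4*s)/(-k + 7*s)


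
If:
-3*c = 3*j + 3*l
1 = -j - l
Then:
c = 1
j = -l - 1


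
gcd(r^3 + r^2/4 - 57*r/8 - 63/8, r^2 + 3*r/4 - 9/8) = r + 3/2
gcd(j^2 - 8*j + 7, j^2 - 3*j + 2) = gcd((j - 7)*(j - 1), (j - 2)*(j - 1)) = j - 1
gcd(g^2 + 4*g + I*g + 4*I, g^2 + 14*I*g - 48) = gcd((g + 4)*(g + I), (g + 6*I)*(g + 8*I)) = 1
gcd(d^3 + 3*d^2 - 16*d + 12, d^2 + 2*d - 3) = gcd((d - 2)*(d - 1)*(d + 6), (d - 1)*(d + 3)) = d - 1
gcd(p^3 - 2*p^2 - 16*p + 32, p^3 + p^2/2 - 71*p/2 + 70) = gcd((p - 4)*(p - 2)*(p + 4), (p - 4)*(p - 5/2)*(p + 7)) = p - 4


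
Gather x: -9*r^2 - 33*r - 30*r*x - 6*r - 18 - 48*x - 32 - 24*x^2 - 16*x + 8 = -9*r^2 - 39*r - 24*x^2 + x*(-30*r - 64) - 42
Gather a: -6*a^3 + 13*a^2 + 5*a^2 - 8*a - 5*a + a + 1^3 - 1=-6*a^3 + 18*a^2 - 12*a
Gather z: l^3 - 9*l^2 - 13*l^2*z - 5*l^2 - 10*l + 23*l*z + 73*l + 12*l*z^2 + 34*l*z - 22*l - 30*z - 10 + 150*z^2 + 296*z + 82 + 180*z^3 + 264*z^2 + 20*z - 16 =l^3 - 14*l^2 + 41*l + 180*z^3 + z^2*(12*l + 414) + z*(-13*l^2 + 57*l + 286) + 56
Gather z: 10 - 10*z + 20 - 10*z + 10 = 40 - 20*z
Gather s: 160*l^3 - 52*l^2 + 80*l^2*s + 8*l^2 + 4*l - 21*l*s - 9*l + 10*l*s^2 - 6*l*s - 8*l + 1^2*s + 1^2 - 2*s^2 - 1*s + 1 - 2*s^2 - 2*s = 160*l^3 - 44*l^2 - 13*l + s^2*(10*l - 4) + s*(80*l^2 - 27*l - 2) + 2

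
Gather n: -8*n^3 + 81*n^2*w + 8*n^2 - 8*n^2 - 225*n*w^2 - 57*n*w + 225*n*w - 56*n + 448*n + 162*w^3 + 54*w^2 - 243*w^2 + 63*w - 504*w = -8*n^3 + 81*n^2*w + n*(-225*w^2 + 168*w + 392) + 162*w^3 - 189*w^2 - 441*w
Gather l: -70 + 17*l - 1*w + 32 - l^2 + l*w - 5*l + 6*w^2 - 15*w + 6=-l^2 + l*(w + 12) + 6*w^2 - 16*w - 32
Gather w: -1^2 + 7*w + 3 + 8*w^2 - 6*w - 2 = 8*w^2 + w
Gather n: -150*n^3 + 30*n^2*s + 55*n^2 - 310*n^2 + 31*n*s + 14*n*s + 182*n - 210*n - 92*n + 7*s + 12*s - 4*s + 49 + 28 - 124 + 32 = -150*n^3 + n^2*(30*s - 255) + n*(45*s - 120) + 15*s - 15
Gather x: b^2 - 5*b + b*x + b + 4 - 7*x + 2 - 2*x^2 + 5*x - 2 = b^2 - 4*b - 2*x^2 + x*(b - 2) + 4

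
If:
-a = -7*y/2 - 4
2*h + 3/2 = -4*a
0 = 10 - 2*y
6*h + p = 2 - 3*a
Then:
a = 43/2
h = -175/4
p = 200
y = 5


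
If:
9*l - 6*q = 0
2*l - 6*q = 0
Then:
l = 0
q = 0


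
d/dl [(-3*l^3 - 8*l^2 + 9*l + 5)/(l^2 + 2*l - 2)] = (-3*l^4 - 12*l^3 - 7*l^2 + 22*l - 28)/(l^4 + 4*l^3 - 8*l + 4)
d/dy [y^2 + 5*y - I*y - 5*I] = 2*y + 5 - I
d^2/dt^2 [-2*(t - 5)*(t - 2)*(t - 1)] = 32 - 12*t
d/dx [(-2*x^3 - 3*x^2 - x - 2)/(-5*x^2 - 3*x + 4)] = 2*(5*x^4 + 6*x^3 - 10*x^2 - 22*x - 5)/(25*x^4 + 30*x^3 - 31*x^2 - 24*x + 16)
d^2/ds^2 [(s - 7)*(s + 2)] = 2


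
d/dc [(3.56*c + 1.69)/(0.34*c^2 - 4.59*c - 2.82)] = (1.2104*c^2 - 16.3404*c - (0.68*c - 4.59)*(3.56*c + 1.69) - 10.0392)/(-0.34*c^2 + 4.59*c + 2.82)^2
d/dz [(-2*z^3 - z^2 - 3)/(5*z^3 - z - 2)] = (2*z*(3*z + 1)*(-5*z^3 + z + 2) + (15*z^2 - 1)*(2*z^3 + z^2 + 3))/(-5*z^3 + z + 2)^2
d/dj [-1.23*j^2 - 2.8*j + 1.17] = -2.46*j - 2.8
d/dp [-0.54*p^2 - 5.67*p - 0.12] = -1.08*p - 5.67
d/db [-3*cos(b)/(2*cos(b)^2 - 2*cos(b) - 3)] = 3*(2*sin(b)^2 - 5)*sin(b)/(2*cos(b) - cos(2*b) + 2)^2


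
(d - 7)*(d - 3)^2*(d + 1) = d^4 - 12*d^3 + 38*d^2 - 12*d - 63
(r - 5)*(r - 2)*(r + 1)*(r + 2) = r^4 - 4*r^3 - 9*r^2 + 16*r + 20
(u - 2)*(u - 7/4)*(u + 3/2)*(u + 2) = u^4 - u^3/4 - 53*u^2/8 + u + 21/2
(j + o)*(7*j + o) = 7*j^2 + 8*j*o + o^2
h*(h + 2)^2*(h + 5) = h^4 + 9*h^3 + 24*h^2 + 20*h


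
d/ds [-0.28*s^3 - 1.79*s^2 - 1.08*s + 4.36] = -0.84*s^2 - 3.58*s - 1.08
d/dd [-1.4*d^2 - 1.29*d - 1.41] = -2.8*d - 1.29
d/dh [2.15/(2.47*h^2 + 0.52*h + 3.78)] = (-10.621*h - 1.118)/(2.47*h^2 + 0.52*h + 3.78)^2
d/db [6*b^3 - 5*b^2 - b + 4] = 18*b^2 - 10*b - 1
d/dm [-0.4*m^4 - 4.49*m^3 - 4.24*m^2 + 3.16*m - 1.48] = -1.6*m^3 - 13.47*m^2 - 8.48*m + 3.16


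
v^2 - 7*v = v*(v - 7)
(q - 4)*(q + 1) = q^2 - 3*q - 4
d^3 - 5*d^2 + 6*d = d*(d - 3)*(d - 2)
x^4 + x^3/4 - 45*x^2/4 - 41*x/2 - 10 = (x - 4)*(x + 1)*(x + 5/4)*(x + 2)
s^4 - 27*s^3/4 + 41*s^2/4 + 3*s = s*(s - 4)*(s - 3)*(s + 1/4)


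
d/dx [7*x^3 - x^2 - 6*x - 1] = 21*x^2 - 2*x - 6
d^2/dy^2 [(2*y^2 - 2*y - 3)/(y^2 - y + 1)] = 30*y*(1 - y)/(y^6 - 3*y^5 + 6*y^4 - 7*y^3 + 6*y^2 - 3*y + 1)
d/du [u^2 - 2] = 2*u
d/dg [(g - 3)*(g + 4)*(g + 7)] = 3*g^2 + 16*g - 5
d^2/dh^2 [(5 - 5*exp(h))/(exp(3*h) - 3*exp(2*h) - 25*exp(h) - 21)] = (-20*exp(6*h) + 90*exp(5*h) - 710*exp(4*h) - 1060*exp(3*h) + 3960*exp(2*h) + 4490*exp(h) - 4830)*exp(h)/(exp(9*h) - 9*exp(8*h) - 48*exp(7*h) + 360*exp(6*h) + 1578*exp(5*h) - 3042*exp(4*h) - 23752*exp(3*h) - 43344*exp(2*h) - 33075*exp(h) - 9261)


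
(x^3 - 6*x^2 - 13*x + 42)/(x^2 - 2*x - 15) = (x^2 - 9*x + 14)/(x - 5)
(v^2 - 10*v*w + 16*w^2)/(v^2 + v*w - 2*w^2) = (v^2 - 10*v*w + 16*w^2)/(v^2 + v*w - 2*w^2)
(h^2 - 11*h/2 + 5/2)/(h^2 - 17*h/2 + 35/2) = (2*h - 1)/(2*h - 7)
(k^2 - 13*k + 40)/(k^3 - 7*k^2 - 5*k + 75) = (k - 8)/(k^2 - 2*k - 15)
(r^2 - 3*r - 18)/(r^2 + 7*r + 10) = (r^2 - 3*r - 18)/(r^2 + 7*r + 10)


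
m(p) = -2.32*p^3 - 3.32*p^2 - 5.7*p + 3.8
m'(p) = -6.96*p^2 - 6.64*p - 5.7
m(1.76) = -29.16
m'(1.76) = -38.95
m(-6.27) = 480.88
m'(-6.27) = -237.68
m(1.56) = -21.98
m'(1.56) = -33.00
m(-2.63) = 38.03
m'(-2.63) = -36.38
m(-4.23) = 144.10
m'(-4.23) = -102.15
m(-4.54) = 178.35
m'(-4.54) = -119.01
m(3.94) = -212.09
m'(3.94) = -139.91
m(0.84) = -4.71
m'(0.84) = -16.19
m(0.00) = 3.80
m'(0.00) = -5.70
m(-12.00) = 3603.08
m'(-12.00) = -928.26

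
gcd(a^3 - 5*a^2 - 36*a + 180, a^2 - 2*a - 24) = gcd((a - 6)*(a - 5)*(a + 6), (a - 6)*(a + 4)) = a - 6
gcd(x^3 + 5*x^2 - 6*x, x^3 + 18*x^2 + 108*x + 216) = x + 6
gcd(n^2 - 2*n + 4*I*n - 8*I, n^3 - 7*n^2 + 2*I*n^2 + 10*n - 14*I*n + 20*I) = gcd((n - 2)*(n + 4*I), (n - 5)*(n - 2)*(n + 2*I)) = n - 2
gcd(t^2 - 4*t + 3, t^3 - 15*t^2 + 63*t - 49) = t - 1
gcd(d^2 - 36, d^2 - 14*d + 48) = d - 6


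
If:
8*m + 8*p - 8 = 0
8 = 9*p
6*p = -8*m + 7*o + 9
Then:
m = 1/9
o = -25/63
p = 8/9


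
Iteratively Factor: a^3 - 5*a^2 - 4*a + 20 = (a - 2)*(a^2 - 3*a - 10) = (a - 2)*(a + 2)*(a - 5)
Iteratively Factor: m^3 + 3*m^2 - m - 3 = (m - 1)*(m^2 + 4*m + 3) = (m - 1)*(m + 1)*(m + 3)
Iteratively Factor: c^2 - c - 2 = (c - 2)*(c + 1)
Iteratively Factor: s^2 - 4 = (s + 2)*(s - 2)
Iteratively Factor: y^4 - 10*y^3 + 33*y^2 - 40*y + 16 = (y - 1)*(y^3 - 9*y^2 + 24*y - 16) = (y - 1)^2*(y^2 - 8*y + 16) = (y - 4)*(y - 1)^2*(y - 4)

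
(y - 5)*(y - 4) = y^2 - 9*y + 20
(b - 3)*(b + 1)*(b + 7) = b^3 + 5*b^2 - 17*b - 21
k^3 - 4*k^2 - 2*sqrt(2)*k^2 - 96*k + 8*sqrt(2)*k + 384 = (k - 4)*(k - 8*sqrt(2))*(k + 6*sqrt(2))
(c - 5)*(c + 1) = c^2 - 4*c - 5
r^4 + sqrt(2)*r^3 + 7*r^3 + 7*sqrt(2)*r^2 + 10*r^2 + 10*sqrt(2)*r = r*(r + 2)*(r + 5)*(r + sqrt(2))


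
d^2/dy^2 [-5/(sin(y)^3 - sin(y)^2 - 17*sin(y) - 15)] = 5*(9*sin(y)^5 - 20*sin(y)^4 - 22*sin(y)^3 + 224*sin(y)^2 + 101*sin(y) - 548)/((sin(y) - 5)^3*(sin(y) + 1)^2*(sin(y) + 3)^3)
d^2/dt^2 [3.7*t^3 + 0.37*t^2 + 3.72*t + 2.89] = 22.2*t + 0.74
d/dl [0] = 0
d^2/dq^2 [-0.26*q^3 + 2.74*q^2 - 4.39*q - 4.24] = 5.48 - 1.56*q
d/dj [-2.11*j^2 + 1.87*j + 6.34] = 1.87 - 4.22*j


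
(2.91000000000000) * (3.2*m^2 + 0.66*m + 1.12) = 9.312*m^2 + 1.9206*m + 3.2592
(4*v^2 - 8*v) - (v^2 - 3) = 3*v^2 - 8*v + 3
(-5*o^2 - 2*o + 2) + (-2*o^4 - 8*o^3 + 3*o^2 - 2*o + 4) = -2*o^4 - 8*o^3 - 2*o^2 - 4*o + 6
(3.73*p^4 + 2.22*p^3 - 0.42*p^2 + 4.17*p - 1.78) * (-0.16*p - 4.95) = -0.5968*p^5 - 18.8187*p^4 - 10.9218*p^3 + 1.4118*p^2 - 20.3567*p + 8.811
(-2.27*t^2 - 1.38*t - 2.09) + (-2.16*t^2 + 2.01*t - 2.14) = -4.43*t^2 + 0.63*t - 4.23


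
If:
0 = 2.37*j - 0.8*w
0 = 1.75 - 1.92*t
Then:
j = 0.337552742616034*w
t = 0.91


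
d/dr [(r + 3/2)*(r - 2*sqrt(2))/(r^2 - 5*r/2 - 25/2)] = (-(r - 2*sqrt(2))*(2*r + 3)*(4*r - 5) + (-4*r - 3 + 4*sqrt(2))*(-2*r^2 + 5*r + 25))/(-2*r^2 + 5*r + 25)^2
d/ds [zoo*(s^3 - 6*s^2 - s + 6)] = zoo*(s^2 + s + 1)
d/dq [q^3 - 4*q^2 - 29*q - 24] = 3*q^2 - 8*q - 29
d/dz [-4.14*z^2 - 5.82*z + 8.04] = -8.28*z - 5.82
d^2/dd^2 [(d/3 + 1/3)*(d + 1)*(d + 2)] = 2*d + 8/3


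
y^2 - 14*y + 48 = (y - 8)*(y - 6)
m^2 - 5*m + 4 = (m - 4)*(m - 1)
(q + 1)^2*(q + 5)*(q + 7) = q^4 + 14*q^3 + 60*q^2 + 82*q + 35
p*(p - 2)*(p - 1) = p^3 - 3*p^2 + 2*p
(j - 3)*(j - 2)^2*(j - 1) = j^4 - 8*j^3 + 23*j^2 - 28*j + 12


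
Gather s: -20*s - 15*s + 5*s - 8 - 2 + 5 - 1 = -30*s - 6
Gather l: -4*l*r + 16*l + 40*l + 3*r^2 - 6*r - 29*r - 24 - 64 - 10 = l*(56 - 4*r) + 3*r^2 - 35*r - 98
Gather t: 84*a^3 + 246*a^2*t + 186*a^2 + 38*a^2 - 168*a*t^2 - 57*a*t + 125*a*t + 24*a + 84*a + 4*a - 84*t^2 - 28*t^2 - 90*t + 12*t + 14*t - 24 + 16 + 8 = 84*a^3 + 224*a^2 + 112*a + t^2*(-168*a - 112) + t*(246*a^2 + 68*a - 64)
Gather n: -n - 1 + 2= 1 - n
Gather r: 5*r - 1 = 5*r - 1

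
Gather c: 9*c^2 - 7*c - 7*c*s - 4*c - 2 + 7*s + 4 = 9*c^2 + c*(-7*s - 11) + 7*s + 2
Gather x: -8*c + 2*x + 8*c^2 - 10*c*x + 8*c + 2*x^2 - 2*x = 8*c^2 - 10*c*x + 2*x^2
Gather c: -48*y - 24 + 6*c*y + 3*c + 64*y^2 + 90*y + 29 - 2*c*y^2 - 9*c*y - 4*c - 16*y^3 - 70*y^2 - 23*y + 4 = c*(-2*y^2 - 3*y - 1) - 16*y^3 - 6*y^2 + 19*y + 9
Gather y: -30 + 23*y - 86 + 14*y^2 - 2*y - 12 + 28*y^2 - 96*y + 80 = 42*y^2 - 75*y - 48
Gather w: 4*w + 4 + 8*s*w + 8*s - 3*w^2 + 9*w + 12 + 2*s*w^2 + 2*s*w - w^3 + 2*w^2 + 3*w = 8*s - w^3 + w^2*(2*s - 1) + w*(10*s + 16) + 16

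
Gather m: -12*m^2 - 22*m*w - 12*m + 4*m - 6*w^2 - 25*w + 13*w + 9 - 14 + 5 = -12*m^2 + m*(-22*w - 8) - 6*w^2 - 12*w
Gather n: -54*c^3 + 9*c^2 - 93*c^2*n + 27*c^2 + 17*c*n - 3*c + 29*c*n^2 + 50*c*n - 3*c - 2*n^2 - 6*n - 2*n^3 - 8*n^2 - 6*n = -54*c^3 + 36*c^2 - 6*c - 2*n^3 + n^2*(29*c - 10) + n*(-93*c^2 + 67*c - 12)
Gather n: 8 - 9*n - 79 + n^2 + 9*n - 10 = n^2 - 81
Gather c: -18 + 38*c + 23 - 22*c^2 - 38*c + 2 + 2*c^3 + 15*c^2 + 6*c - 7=2*c^3 - 7*c^2 + 6*c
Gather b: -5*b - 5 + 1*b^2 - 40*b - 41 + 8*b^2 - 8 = 9*b^2 - 45*b - 54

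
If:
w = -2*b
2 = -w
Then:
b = 1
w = -2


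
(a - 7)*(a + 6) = a^2 - a - 42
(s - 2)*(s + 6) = s^2 + 4*s - 12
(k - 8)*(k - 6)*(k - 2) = k^3 - 16*k^2 + 76*k - 96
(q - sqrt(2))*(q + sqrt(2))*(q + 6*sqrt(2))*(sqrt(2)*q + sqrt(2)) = sqrt(2)*q^4 + sqrt(2)*q^3 + 12*q^3 - 2*sqrt(2)*q^2 + 12*q^2 - 24*q - 2*sqrt(2)*q - 24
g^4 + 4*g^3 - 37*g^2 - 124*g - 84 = (g - 6)*(g + 1)*(g + 2)*(g + 7)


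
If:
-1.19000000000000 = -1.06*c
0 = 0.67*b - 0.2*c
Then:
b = 0.34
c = 1.12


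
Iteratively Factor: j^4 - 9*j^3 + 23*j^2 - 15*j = (j - 5)*(j^3 - 4*j^2 + 3*j) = (j - 5)*(j - 3)*(j^2 - j) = j*(j - 5)*(j - 3)*(j - 1)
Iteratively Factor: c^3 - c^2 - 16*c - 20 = (c + 2)*(c^2 - 3*c - 10) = (c + 2)^2*(c - 5)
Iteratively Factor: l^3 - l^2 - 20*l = (l + 4)*(l^2 - 5*l) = (l - 5)*(l + 4)*(l)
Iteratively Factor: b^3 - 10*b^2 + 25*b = (b)*(b^2 - 10*b + 25) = b*(b - 5)*(b - 5)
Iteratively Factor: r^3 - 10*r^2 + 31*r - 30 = (r - 3)*(r^2 - 7*r + 10) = (r - 5)*(r - 3)*(r - 2)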